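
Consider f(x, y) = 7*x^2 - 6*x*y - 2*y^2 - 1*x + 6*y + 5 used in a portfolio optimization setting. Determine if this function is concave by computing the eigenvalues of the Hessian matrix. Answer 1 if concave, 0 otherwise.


The Hessian of f(x,y) = 7*x^2 - 6*x*y - 2*y^2 - 1*x + 6*y + 5 is:
H = [[14, -6], [-6, -4]]
Trace = 14 - 4 = 10
Determinant = 14*-4 - (-6)^2 = -92
Discriminant = (10)^2 - 4*-92 = 468.0
Eigenvalues: lambda_1 = -5.8167, lambda_2 = 15.8167
The function is not concave.

0


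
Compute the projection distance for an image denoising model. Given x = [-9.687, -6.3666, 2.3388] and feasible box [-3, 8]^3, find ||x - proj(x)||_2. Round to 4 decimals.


Project each component onto [-3, 8].
clip(-9.687) = -3.0, clip(-6.3666) = -3.0, clip(2.3388) = 2.3388
Projection = [-3.0, -3.0, 2.3388]
Squared diffs: [44.716, 11.334, 0.0]
Distance = sqrt(56.05) = 7.4867


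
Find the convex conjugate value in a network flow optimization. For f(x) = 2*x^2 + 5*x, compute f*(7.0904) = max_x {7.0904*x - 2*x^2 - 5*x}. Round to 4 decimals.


f*(y) = sup_x {y*x - a*x^2 - b*x} = sup_x {(y-b)*x - a*x^2}
FOC: (y - b) - 2a*x = 0 => x* = (y - b)/(2a)
x* = (7.0904 - 5)/(2*2) = 0.5226
f*(7.0904) = (y-b)^2/(4a) = (7.0904 - 5)^2/(4*2)
= 4.3698/8 = 0.5462


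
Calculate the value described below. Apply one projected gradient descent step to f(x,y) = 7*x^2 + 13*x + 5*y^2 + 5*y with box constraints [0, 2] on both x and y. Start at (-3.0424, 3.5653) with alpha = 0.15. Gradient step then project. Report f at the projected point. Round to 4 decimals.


Step 1: Compute gradient at (-3.0424, 3.5653).
grad_x = 2*7*-3.0424 + 13 = -29.5936
grad_y = 2*5*3.5653 + 5 = 40.653
Step 2: Gradient step.
x_raw = -3.0424 - 0.15*-29.5936 = 1.3966
y_raw = 3.5653 - 0.15*40.653 = -2.5327
Step 3: Project onto [0, 2].
x_proj = clip(1.3966) = 1.3966
y_proj = clip(-2.5327) = 0.0
Step 4: Evaluate f.
f(1.3966, 0.0) = 31.8105


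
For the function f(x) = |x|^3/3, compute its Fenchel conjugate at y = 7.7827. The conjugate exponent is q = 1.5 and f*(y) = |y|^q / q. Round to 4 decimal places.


The conjugate exponent q satisfies 1/p + 1/q = 1.
p = 3, so q = 3/(3 - 1) = 1.5
|y|^q = 7.7827^1.5 = 21.7118
f*(7.7827) = 21.7118 / 1.5 = 14.4745


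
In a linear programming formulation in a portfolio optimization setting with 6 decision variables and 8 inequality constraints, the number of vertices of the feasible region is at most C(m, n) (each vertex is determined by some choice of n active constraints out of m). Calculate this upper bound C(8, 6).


Each vertex corresponds to some choice of n active constraints out of m, so the number of vertices is at most C(m, n) = m! / (n!(m-n)!).
m = 8, n = 6
Numerator: 8 * 7 * 6 * 5 * 4 * 3
Denominator: 6! = 720
C(8, 6) = 28


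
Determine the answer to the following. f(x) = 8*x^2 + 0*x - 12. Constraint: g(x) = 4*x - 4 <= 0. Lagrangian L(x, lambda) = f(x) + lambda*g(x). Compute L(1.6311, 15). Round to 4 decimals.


Step 1: Evaluate f(x).
f(1.6311) = 8*1.6311^2 + 0*1.6311 - 12 = 9.2839
Step 2: Evaluate g(x).
g(1.6311) = 4*1.6311 - 4 = 2.5244
Step 3: Compute Lagrangian.
L = 9.2839 + 15*2.5244 = 47.1499


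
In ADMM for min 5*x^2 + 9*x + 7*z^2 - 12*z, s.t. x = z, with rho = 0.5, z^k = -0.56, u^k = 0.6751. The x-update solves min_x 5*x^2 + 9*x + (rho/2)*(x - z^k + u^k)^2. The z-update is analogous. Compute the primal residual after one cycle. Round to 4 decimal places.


ADMM iteration with rho = 0.5, z^k = -0.56, u^k = 0.6751
Step 1: x-update.
Minimize 5*x^2 + 9*x + (0.5/2)*(x + 0.56 + 0.6751)^2
FOC: (2*5 + 0.5)*x = -9 + 0.5*(-0.56 - 0.6751)
x^{k+1} = -0.916
Step 2: z-update.
Minimize 7*z^2 - 12*z + (0.5/2)*(-0.916 - z + 0.6751)^2
FOC: (2*7 + 0.5)*z = 12 + 0.5*(-0.916 + 0.6751)
z^{k+1} = 0.8193
Step 3: u-update.
u^{k+1} = 0.6751 - 0.916 - 0.8193 = -1.0601
Step 4: Primal residual = |-0.916 - 0.8193| = 1.7352


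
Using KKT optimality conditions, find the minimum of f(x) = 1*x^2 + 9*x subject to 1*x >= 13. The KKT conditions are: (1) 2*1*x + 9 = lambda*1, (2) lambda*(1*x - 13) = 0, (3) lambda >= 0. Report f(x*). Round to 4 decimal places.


Step 1: Try lambda = 0 (constraint inactive).
x_unc = -9/(2*1) = -4.5
Check: 1*-4.5 = -4.5 < 13 -- violated!
Step 2: Constraint must be active: 1*x = 13
x* = 13/1 = 13.0
lambda = (2*1*13.0 + 9)/1 = 35.0
Step 3: Compute optimal value.
f(x*) = 1*13.0^2 + 9*13.0 = 286.0


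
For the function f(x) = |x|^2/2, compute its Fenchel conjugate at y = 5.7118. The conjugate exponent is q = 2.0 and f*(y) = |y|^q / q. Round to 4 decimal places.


The conjugate exponent q satisfies 1/p + 1/q = 1.
p = 2, so q = 2/(2 - 1) = 2.0
|y|^q = 5.7118^2.0 = 32.6247
f*(5.7118) = 32.6247 / 2.0 = 16.3123


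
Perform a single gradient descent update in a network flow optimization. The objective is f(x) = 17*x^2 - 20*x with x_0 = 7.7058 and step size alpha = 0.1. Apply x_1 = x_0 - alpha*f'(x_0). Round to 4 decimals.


We compute the gradient at x_0 and apply the update.
f'(x) = 34*x - 20
f'(7.7058) = 34*7.7058 - 20 = 241.9972
x_1 = 7.7058 - 0.1*241.9972 = -16.4939


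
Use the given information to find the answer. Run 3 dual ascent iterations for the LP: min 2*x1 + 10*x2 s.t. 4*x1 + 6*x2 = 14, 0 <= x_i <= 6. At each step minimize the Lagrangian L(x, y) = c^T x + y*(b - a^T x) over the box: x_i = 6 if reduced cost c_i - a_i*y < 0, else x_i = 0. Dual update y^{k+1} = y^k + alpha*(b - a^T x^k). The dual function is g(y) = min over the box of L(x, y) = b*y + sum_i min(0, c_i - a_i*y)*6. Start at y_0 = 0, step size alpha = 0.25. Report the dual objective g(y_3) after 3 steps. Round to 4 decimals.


Dual ascent for LP: min 2*x1 + 10*x2, 4*x1 + 6*x2 = 14, 0 <= x_i <= 6
Step 1: y^k = 0.0, reduced costs: (2.0, 10.0)
  x^k = (0.0, 0.0), subgradient = b - a^T x = 14.0
  y^{k+1} = 0.0 + 0.25*14.0 = 3.5
Step 2: y^k = 3.5, reduced costs: (-12.0, -11.0)
  x^k = (6.0, 6.0), subgradient = b - a^T x = -46.0
  y^{k+1} = 3.5 + 0.25*-46.0 = -8.0
Step 3: y^k = -8.0, reduced costs: (34.0, 58.0)
  x^k = (0.0, 0.0), subgradient = b - a^T x = 14.0
  y^{k+1} = -8.0 + 0.25*14.0 = -4.5
Dual objective at y_3 = -4.5: reduced costs (20.0, 37.0), box minimizer x = (0.0, 0.0)
g(y_3) = b*y + (c1 - a1*y)*x1 + (c2 - a2*y)*x2 = 14*(-4.5) + 20.0*0.0 + 37.0*0.0 = -63.0 + 0.0 + 0.0 = -63.0


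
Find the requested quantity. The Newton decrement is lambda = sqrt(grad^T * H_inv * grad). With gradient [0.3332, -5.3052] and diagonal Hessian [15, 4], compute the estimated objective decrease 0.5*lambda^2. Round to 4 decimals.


Step 1: H is diagonal, so H^(-1) * g = [0.0222, -1.3263].
Step 2: g^T H^(-1) g = sum_i g_i^2 / H_ii
  = (0.3332)^2/15 + (-5.3052)^2/4
  = 0.0074 + 7.0363 = 7.0437
Step 3: Objective decrease = 0.5 * g^T H^(-1) g = 3.5218


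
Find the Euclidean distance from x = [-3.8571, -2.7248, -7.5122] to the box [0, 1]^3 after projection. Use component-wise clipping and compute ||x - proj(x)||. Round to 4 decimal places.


Project each component onto [0, 1].
clip(-3.8571) = 0.0, clip(-2.7248) = 0.0, clip(-7.5122) = 0.0
Projection = [0.0, 0.0, 0.0]
Squared diffs: [14.8772, 7.4245, 56.4331]
Distance = sqrt(78.7348) = 8.8733


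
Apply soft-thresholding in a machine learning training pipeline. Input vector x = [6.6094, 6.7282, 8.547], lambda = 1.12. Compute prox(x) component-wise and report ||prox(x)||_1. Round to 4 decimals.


Soft-thresholding with lambda = 1.12:
prox(6.6094) = sign(6.6094)*max(|6.6094| - 1.12, 0) = 5.4894
prox(6.7282) = sign(6.7282)*max(|6.7282| - 1.12, 0) = 5.6082
prox(8.547) = sign(8.547)*max(|8.547| - 1.12, 0) = 7.427
prox(x) = [5.4894, 5.6082, 7.427]
||prox(x)||_1 = 5.4894 + 5.6082 + 7.427 = 18.5246


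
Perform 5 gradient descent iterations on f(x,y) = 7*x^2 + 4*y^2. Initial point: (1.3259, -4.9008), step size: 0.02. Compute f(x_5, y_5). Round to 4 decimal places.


Gradient descent on f(x,y) = 7*x^2 + 4*y^2.
Starting point: (1.3259, -4.9008), alpha = 0.02
Step 1: grad_x = 2*7*1.3259 = 18.5626, grad_y = 2*4*-4.9008 = -39.2064
  x_1 = 1.3259 - 0.02*18.5626 = 0.9546
  y_1 = -4.9008 - 0.02*-39.2064 = -4.1167
Step 2: grad_x = 2*7*0.9546 = 13.3651, grad_y = 2*4*-4.1167 = -32.9334
  x_2 = 0.9546 - 0.02*13.3651 = 0.6873
  y_2 = -4.1167 - 0.02*-32.9334 = -3.458
Step 3: grad_x = 2*7*0.6873 = 9.6229, grad_y = 2*4*-3.458 = -27.664
  x_3 = 0.6873 - 0.02*9.6229 = 0.4949
  y_3 = -3.458 - 0.02*-27.664 = -2.9047
Step 4: grad_x = 2*7*0.4949 = 6.9285, grad_y = 2*4*-2.9047 = -23.2378
  x_4 = 0.4949 - 0.02*6.9285 = 0.3563
  y_4 = -2.9047 - 0.02*-23.2378 = -2.44
Step 5: grad_x = 2*7*0.3563 = 4.9885, grad_y = 2*4*-2.44 = -19.5197
  x_5 = 0.3563 - 0.02*4.9885 = 0.2566
  y_5 = -2.44 - 0.02*-19.5197 = -2.0496
f(0.2566, -2.0496) = 7*0.2566^2 + 4*(-2.0496)^2 = 17.2637


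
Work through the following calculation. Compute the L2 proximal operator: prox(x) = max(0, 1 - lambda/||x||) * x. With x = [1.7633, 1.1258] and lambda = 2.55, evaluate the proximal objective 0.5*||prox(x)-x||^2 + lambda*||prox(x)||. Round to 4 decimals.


Step 1: Compute ||x||.
||x|| = 2.092
Step 2: Compute scaling factor.
scale = max(0, 1 - 2.55/2.092) = 0.0
Step 3: prox(x) = [0.0, 0.0]
||prox(x)|| = 0.0
Step 4: Proximal objective.
0.5*||prox-x||^2 = 2.1883
lambda*||prox|| = 0.0
Total = 2.1883


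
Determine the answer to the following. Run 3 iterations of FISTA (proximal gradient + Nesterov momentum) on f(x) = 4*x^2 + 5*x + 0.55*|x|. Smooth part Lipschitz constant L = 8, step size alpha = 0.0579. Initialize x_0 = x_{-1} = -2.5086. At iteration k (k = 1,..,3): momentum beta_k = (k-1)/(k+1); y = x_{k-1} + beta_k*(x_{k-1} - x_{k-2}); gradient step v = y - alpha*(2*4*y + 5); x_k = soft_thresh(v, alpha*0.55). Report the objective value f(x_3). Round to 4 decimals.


FISTA on f(x) = 4*x^2 + 5*x + 0.55*|x|
L = 8, alpha = 0.0579
Iteration 1: beta = 0.0, y = -2.5086 + 0.0*(-2.5086 + 2.5086) = -2.5086
  grad(y) = -15.0688, v = y - alpha*grad = -1.6361
  prox(v) = soft_thresh(-1.6361, 0.0318) = -1.6043
Iteration 2: beta = 0.3333, y = -1.6043 + 0.3333*(-1.6043 + 2.5086) = -1.3028
  grad(y) = -5.4226, v = y - alpha*grad = -0.9889
  prox(v) = soft_thresh(-0.9889, 0.0318) = -0.957
Iteration 3: beta = 0.5, y = -0.957 + 0.5*(-0.957 + 1.6043) = -0.6334
  grad(y) = -0.0671, v = y - alpha*grad = -0.6295
  prox(v) = soft_thresh(-0.6295, 0.0318) = -0.5977
f(x_3) = 4*(-0.5977)^2 + 5*(-0.5977) + 0.55*|-0.5977| = -1.2308


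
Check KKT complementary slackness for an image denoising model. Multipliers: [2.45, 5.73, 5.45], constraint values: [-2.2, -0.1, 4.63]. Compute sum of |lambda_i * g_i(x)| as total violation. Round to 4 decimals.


KKT complementary slackness check:
lambda_1 * g_1 = 2.45 * -2.2 = -5.39
lambda_2 * g_2 = 5.73 * -0.1 = -0.573
lambda_3 * g_3 = 5.45 * 4.63 = 25.2335
Total violation = 5.39 + 0.573 + 25.2335 = 31.1965


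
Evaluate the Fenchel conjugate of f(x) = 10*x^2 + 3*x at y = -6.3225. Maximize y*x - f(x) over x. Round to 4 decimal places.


f*(y) = sup_x {y*x - a*x^2 - b*x} = sup_x {(y-b)*x - a*x^2}
FOC: (y - b) - 2a*x = 0 => x* = (y - b)/(2a)
x* = (-6.3225 - 3)/(2*10) = -0.4661
f*(-6.3225) = (y-b)^2/(4a) = (-6.3225 - 3)^2/(4*10)
= 86.909/40 = 2.1727


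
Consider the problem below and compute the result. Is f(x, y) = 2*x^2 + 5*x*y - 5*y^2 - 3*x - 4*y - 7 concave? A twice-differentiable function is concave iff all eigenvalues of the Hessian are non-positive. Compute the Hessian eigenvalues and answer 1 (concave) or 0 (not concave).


The Hessian of f(x,y) = 2*x^2 + 5*x*y - 5*y^2 - 3*x - 4*y - 7 is:
H = [[4, 5], [5, -10]]
Trace = 4 - 10 = -6
Determinant = 4*-10 - (5)^2 = -65
Discriminant = (-6)^2 - 4*-65 = 296.0
Eigenvalues: lambda_1 = -11.6023, lambda_2 = 5.6023
The function is not concave.

0


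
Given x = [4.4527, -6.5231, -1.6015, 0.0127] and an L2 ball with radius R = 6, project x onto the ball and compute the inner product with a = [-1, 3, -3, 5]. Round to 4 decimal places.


Step 1: Compute ||x|| (intermediates to 6 decimals).
||x|| = sqrt(4.4527^2 + (-6.5231)^2 + (-1.6015)^2 + 0.0127^2) = 8.058681
Step 2: Project.
Since ||x|| > R, scale = R/||x|| = 6/8.058681 = 0.744539, proj(x) = scale * x
proj(x) = [3.315209, -4.856702, -1.192379, 0.009456]
Step 3: Dot product.
a^T * proj(x) = -1*3.315209 + 3*(-4.856702) - 3*(-1.192379) + 5*0.009456 = -14.2609


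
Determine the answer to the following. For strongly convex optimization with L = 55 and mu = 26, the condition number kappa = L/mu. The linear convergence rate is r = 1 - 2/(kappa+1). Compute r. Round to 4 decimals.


Step 1: Compute the condition number.
kappa = L/mu = 55/26 = 2.1154
Step 2: Compute the convergence rate.
r = 1 - 2/(kappa + 1) = 1 - 2*mu/(L + mu) = (L - mu)/(L + mu) = 29/81 = 0.358


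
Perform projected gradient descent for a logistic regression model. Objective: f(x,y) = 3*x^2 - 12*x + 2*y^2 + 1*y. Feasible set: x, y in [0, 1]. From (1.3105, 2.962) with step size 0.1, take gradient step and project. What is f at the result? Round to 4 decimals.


Step 1: Compute gradient at (1.3105, 2.962).
grad_x = 2*3*1.3105 - 12 = -4.137
grad_y = 2*2*2.962 + 1 = 12.848
Step 2: Gradient step.
x_raw = 1.3105 - 0.1*-4.137 = 1.7242
y_raw = 2.962 - 0.1*12.848 = 1.6772
Step 3: Project onto [0, 1].
x_proj = clip(1.7242) = 1.0
y_proj = clip(1.6772) = 1.0
Step 4: Evaluate f.
f(1.0, 1.0) = -6.0


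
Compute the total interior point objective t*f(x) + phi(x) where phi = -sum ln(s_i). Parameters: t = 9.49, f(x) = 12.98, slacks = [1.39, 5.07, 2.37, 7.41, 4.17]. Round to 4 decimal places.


Step 1: Compute log-barrier.
ln values: [0.3293, 1.6233, 0.8629, 2.0028, 1.4279]
phi = -(0.3293 + 1.6233 + 0.8629 + 2.0028 + 1.4279) = -6.2463
Step 2: Compute augmented objective.
t*f(x) = 9.49*12.98 = 123.1802
Total = 123.1802 - 6.2463 = 116.9339


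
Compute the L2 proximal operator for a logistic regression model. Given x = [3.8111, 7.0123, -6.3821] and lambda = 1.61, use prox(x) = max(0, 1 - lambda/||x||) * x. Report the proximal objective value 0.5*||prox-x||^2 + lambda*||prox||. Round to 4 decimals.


Step 1: Compute ||x||.
||x|| = 10.219
Step 2: Compute scaling factor.
scale = max(0, 1 - 1.61/10.219) = 0.8425
Step 3: prox(x) = [3.2107, 5.9075, -5.3766]
||prox(x)|| = 8.609
Step 4: Proximal objective.
0.5*||prox-x||^2 = 1.2961
lambda*||prox|| = 13.8605
Total = 15.1565


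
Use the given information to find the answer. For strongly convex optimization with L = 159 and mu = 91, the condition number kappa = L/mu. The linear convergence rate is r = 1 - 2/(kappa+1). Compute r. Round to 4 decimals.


Step 1: Compute the condition number.
kappa = L/mu = 159/91 = 1.7473
Step 2: Compute the convergence rate.
r = 1 - 2/(kappa + 1) = 1 - 2*mu/(L + mu) = (L - mu)/(L + mu) = 68/250 = 0.272


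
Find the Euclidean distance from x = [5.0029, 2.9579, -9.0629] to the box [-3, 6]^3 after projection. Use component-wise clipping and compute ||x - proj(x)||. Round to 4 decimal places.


Project each component onto [-3, 6].
clip(5.0029) = 5.0029, clip(2.9579) = 2.9579, clip(-9.0629) = -3.0
Projection = [5.0029, 2.9579, -3.0]
Squared diffs: [0.0, 0.0, 36.7588]
Distance = sqrt(36.7588) = 6.0629


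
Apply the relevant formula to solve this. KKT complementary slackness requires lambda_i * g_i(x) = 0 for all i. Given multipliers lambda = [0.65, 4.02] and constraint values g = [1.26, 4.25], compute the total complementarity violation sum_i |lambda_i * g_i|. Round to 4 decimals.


KKT complementary slackness check:
lambda_1 * g_1 = 0.65 * 1.26 = 0.819
lambda_2 * g_2 = 4.02 * 4.25 = 17.085
Total violation = 0.819 + 17.085 = 17.904


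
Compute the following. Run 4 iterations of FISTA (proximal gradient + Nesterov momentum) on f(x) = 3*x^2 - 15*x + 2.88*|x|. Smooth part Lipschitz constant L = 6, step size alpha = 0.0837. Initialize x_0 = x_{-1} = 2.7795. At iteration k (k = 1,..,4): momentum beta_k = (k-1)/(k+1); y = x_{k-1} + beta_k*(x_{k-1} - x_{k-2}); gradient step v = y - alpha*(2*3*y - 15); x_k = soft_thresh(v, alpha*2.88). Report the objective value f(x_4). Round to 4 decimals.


FISTA on f(x) = 3*x^2 - 15*x + 2.88*|x|
L = 6, alpha = 0.0837
Iteration 1: beta = 0.0, y = 2.7795 + 0.0*(2.7795 - 2.7795) = 2.7795
  grad(y) = 1.677, v = y - alpha*grad = 2.6391
  prox(v) = soft_thresh(2.6391, 0.2411) = 2.3981
Iteration 2: beta = 0.3333, y = 2.3981 + 0.3333*(2.3981 - 2.7795) = 2.2709
  grad(y) = -1.3744, v = y - alpha*grad = 2.386
  prox(v) = soft_thresh(2.386, 0.2411) = 2.1449
Iteration 3: beta = 0.5, y = 2.1449 + 0.5*(2.1449 - 2.3981) = 2.0183
  grad(y) = -2.89, v = y - alpha*grad = 2.2602
  prox(v) = soft_thresh(2.2602, 0.2411) = 2.0192
Iteration 4: beta = 0.6, y = 2.0192 + 0.6*(2.0192 - 2.1449) = 1.9437
  grad(y) = -3.3377, v = y - alpha*grad = 2.2231
  prox(v) = soft_thresh(2.2231, 0.2411) = 1.982
f(x_4) = 3*1.982^2 - 15*1.982 + 2.88*|1.982| = -12.2369


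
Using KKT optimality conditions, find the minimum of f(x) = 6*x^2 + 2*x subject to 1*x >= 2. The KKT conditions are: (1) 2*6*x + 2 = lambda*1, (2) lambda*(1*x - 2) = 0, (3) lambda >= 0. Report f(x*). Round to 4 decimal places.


Step 1: Try lambda = 0 (constraint inactive).
x_unc = -2/(2*6) = -0.1667
Check: 1*-0.1667 = -0.1667 < 2 -- violated!
Step 2: Constraint must be active: 1*x = 2
x* = 2/1 = 2.0
lambda = (2*6*2.0 + 2)/1 = 26.0
Step 3: Compute optimal value.
f(x*) = 6*2.0^2 + 2*2.0 = 28.0


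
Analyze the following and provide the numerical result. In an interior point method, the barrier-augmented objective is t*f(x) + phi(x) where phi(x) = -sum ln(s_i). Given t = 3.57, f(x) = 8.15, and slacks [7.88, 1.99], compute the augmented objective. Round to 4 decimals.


Step 1: Compute log-barrier.
ln values: [2.0643, 0.6881]
phi = -(2.0643 + 0.6881) = -2.7525
Step 2: Compute augmented objective.
t*f(x) = 3.57*8.15 = 29.0955
Total = 29.0955 - 2.7525 = 26.343


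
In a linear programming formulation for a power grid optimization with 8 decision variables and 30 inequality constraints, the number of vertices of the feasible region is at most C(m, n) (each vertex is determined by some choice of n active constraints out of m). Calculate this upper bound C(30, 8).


Each vertex corresponds to some choice of n active constraints out of m, so the number of vertices is at most C(m, n) = m! / (n!(m-n)!).
m = 30, n = 8
Numerator: 30 * 29 * 28 * 27 * 26 * 25 * 24 * 23
Denominator: 8! = 40320
C(30, 8) = 5852925


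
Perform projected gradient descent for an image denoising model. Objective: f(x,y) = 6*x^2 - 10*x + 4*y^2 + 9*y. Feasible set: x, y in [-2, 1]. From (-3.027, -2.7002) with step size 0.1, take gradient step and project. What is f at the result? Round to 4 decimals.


Step 1: Compute gradient at (-3.027, -2.7002).
grad_x = 2*6*-3.027 - 10 = -46.324
grad_y = 2*4*-2.7002 + 9 = -12.6016
Step 2: Gradient step.
x_raw = -3.027 - 0.1*-46.324 = 1.6054
y_raw = -2.7002 - 0.1*-12.6016 = -1.44
Step 3: Project onto [-2, 1].
x_proj = clip(1.6054) = 1.0
y_proj = clip(-1.44) = -1.44
Step 4: Evaluate f.
f(1.0, -1.44) = -8.6655


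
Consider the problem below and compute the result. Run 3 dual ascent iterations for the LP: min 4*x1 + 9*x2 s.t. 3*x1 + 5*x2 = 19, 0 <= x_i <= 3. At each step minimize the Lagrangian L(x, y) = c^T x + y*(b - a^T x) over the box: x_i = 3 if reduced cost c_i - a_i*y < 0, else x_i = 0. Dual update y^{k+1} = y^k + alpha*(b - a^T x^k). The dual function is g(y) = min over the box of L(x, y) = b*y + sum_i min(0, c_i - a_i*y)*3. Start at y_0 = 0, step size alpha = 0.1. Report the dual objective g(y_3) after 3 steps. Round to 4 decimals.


Dual ascent for LP: min 4*x1 + 9*x2, 3*x1 + 5*x2 = 19, 0 <= x_i <= 3
Step 1: y^k = 0.0, reduced costs: (4.0, 9.0)
  x^k = (0.0, 0.0), subgradient = b - a^T x = 19.0
  y^{k+1} = 0.0 + 0.1*19.0 = 1.9
Step 2: y^k = 1.9, reduced costs: (-1.7, -0.5)
  x^k = (3.0, 3.0), subgradient = b - a^T x = -5.0
  y^{k+1} = 1.9 + 0.1*-5.0 = 1.4
Step 3: y^k = 1.4, reduced costs: (-0.2, 2.0)
  x^k = (3.0, 0.0), subgradient = b - a^T x = 10.0
  y^{k+1} = 1.4 + 0.1*10.0 = 2.4
Dual objective at y_3 = 2.4: reduced costs (-3.2, -3.0), box minimizer x = (3.0, 3.0)
g(y_3) = b*y + (c1 - a1*y)*x1 + (c2 - a2*y)*x2 = 19*2.4 + (-3.2)*3.0 + (-3.0)*3.0 = 45.6 - 9.6 - 9.0 = 27.0


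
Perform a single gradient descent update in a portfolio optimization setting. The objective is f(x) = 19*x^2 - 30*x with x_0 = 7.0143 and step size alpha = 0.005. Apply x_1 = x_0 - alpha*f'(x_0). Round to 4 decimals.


We compute the gradient at x_0 and apply the update.
f'(x) = 38*x - 30
f'(7.0143) = 38*7.0143 - 30 = 236.5434
x_1 = 7.0143 - 0.005*236.5434 = 5.8316


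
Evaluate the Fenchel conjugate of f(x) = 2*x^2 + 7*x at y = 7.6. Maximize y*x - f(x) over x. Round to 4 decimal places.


f*(y) = sup_x {y*x - a*x^2 - b*x} = sup_x {(y-b)*x - a*x^2}
FOC: (y - b) - 2a*x = 0 => x* = (y - b)/(2a)
x* = (7.6 - 7)/(2*2) = 0.15
f*(7.6) = (y-b)^2/(4a) = (7.6 - 7)^2/(4*2)
= 0.36/8 = 0.045


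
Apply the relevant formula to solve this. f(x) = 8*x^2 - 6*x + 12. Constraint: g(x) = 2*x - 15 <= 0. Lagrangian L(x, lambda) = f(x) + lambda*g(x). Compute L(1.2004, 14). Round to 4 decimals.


Step 1: Evaluate f(x).
f(1.2004) = 8*1.2004^2 - 6*1.2004 + 12 = 16.3253
Step 2: Evaluate g(x).
g(1.2004) = 2*1.2004 - 15 = -12.5992
Step 3: Compute Lagrangian.
L = 16.3253 + 14*-12.5992 = -160.0635


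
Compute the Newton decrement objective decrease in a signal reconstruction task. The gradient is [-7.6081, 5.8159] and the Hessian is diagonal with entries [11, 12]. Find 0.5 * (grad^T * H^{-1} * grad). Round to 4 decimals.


Step 1: H is diagonal, so H^(-1) * g = [-0.6916, 0.4847].
Step 2: g^T H^(-1) g = sum_i g_i^2 / H_ii
  = (-7.6081)^2/11 + (5.8159)^2/12
  = 5.2621 + 2.8187 = 8.0808
Step 3: Objective decrease = 0.5 * g^T H^(-1) g = 4.0404


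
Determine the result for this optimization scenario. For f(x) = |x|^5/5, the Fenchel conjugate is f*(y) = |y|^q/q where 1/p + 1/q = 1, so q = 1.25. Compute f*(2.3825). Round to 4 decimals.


The conjugate exponent q satisfies 1/p + 1/q = 1.
p = 5, so q = 5/(5 - 1) = 1.25
|y|^q = 2.3825^1.25 = 2.96
f*(2.3825) = 2.96 / 1.25 = 2.368


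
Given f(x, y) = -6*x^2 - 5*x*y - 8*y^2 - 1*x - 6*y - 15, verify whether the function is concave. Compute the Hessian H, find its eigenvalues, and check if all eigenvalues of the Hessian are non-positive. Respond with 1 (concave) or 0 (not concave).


The Hessian of f(x,y) = -6*x^2 - 5*x*y - 8*y^2 - 1*x - 6*y - 15 is:
H = [[-12, -5], [-5, -16]]
Trace = -12 - 16 = -28
Determinant = -12*-16 - (-5)^2 = 167
Discriminant = (-28)^2 - 4*167 = 116.0
Eigenvalues: lambda_1 = -19.3852, lambda_2 = -8.6148
The function is concave.

1


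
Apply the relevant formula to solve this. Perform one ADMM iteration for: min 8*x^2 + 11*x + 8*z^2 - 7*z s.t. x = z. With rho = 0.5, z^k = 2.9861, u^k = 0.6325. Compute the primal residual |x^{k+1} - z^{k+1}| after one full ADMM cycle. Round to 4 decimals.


ADMM iteration with rho = 0.5, z^k = 2.9861, u^k = 0.6325
Step 1: x-update.
Minimize 8*x^2 + 11*x + (0.5/2)*(x - 2.9861 + 0.6325)^2
FOC: (2*8 + 0.5)*x = -11 + 0.5*(2.9861 - 0.6325)
x^{k+1} = -0.5953
Step 2: z-update.
Minimize 8*z^2 - 7*z + (0.5/2)*(-0.5953 - z + 0.6325)^2
FOC: (2*8 + 0.5)*z = 7 + 0.5*(-0.5953 + 0.6325)
z^{k+1} = 0.4254
Step 3: u-update.
u^{k+1} = 0.6325 - 0.5953 - 0.4254 = -0.3882
Step 4: Primal residual = |-0.5953 - 0.4254| = 1.0207


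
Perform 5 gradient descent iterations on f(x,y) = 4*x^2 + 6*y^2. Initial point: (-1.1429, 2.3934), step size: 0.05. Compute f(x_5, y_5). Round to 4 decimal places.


Gradient descent on f(x,y) = 4*x^2 + 6*y^2.
Starting point: (-1.1429, 2.3934), alpha = 0.05
Step 1: grad_x = 2*4*-1.1429 = -9.1432, grad_y = 2*6*2.3934 = 28.7208
  x_1 = -1.1429 - 0.05*-9.1432 = -0.6857
  y_1 = 2.3934 - 0.05*28.7208 = 0.9574
Step 2: grad_x = 2*4*-0.6857 = -5.4859, grad_y = 2*6*0.9574 = 11.4883
  x_2 = -0.6857 - 0.05*-5.4859 = -0.4114
  y_2 = 0.9574 - 0.05*11.4883 = 0.3829
Step 3: grad_x = 2*4*-0.4114 = -3.2916, grad_y = 2*6*0.3829 = 4.5953
  x_3 = -0.4114 - 0.05*-3.2916 = -0.2469
  y_3 = 0.3829 - 0.05*4.5953 = 0.1532
Step 4: grad_x = 2*4*-0.2469 = -1.9749, grad_y = 2*6*0.1532 = 1.8381
  x_4 = -0.2469 - 0.05*-1.9749 = -0.1481
  y_4 = 0.1532 - 0.05*1.8381 = 0.0613
Step 5: grad_x = 2*4*-0.1481 = -1.185, grad_y = 2*6*0.0613 = 0.7353
  x_5 = -0.1481 - 0.05*-1.185 = -0.0889
  y_5 = 0.0613 - 0.05*0.7353 = 0.0245
f(-0.0889, 0.0245) = 4*(-0.0889)^2 + 6*0.0245^2 = 0.0352


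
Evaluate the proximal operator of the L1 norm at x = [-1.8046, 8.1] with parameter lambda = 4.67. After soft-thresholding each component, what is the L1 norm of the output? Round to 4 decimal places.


Soft-thresholding with lambda = 4.67:
prox(-1.8046) = sign(-1.8046)*max(|-1.8046| - 4.67, 0) = 0.0
prox(8.1) = sign(8.1)*max(|8.1| - 4.67, 0) = 3.43
prox(x) = [0.0, 3.43]
||prox(x)||_1 = 0.0 + 3.43 = 3.43


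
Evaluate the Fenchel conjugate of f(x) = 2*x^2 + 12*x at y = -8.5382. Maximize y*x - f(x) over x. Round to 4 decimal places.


f*(y) = sup_x {y*x - a*x^2 - b*x} = sup_x {(y-b)*x - a*x^2}
FOC: (y - b) - 2a*x = 0 => x* = (y - b)/(2a)
x* = (-8.5382 - 12)/(2*2) = -5.1346
f*(-8.5382) = (y-b)^2/(4a) = (-8.5382 - 12)^2/(4*2)
= 421.8177/8 = 52.7272


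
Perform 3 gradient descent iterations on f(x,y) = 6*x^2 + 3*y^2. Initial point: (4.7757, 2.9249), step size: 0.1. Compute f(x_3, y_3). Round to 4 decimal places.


Gradient descent on f(x,y) = 6*x^2 + 3*y^2.
Starting point: (4.7757, 2.9249), alpha = 0.1
Step 1: grad_x = 2*6*4.7757 = 57.3084, grad_y = 2*3*2.9249 = 17.5494
  x_1 = 4.7757 - 0.1*57.3084 = -0.9551
  y_1 = 2.9249 - 0.1*17.5494 = 1.17
Step 2: grad_x = 2*6*-0.9551 = -11.4617, grad_y = 2*3*1.17 = 7.0198
  x_2 = -0.9551 - 0.1*-11.4617 = 0.191
  y_2 = 1.17 - 0.1*7.0198 = 0.468
Step 3: grad_x = 2*6*0.191 = 2.2923, grad_y = 2*3*0.468 = 2.8079
  x_3 = 0.191 - 0.1*2.2923 = -0.0382
  y_3 = 0.468 - 0.1*2.8079 = 0.1872
f(-0.0382, 0.1872) = 6*(-0.0382)^2 + 3*0.1872^2 = 0.1139


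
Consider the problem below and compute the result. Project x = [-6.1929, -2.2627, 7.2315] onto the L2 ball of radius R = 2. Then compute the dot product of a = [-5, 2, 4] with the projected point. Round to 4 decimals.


Step 1: Compute ||x|| (intermediates to 6 decimals).
||x|| = sqrt((-6.1929)^2 + (-2.2627)^2 + 7.2315^2) = 9.786032
Step 2: Project.
Since ||x|| > R, scale = R/||x|| = 2/9.786032 = 0.204373, proj(x) = scale * x
proj(x) = [-1.265662, -0.462435, 1.477923]
Step 3: Dot product.
a^T * proj(x) = -5*(-1.265662) + 2*(-0.462435) + 4*1.477923 = 11.3151


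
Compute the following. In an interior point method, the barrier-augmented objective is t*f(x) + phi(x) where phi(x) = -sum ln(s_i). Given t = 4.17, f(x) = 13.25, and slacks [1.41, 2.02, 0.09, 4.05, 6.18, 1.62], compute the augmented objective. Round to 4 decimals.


Step 1: Compute log-barrier.
ln values: [0.3436, 0.7031, -2.4079, 1.3987, 1.8213, 0.4824]
phi = -(0.3436 + 0.7031 - 2.4079 + 1.3987 + 1.8213 + 0.4824) = -2.3412
Step 2: Compute augmented objective.
t*f(x) = 4.17*13.25 = 55.2525
Total = 55.2525 - 2.3412 = 52.9113


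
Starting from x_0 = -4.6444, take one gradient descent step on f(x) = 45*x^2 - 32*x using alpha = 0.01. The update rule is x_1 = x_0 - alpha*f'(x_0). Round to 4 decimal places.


We compute the gradient at x_0 and apply the update.
f'(x) = 90*x - 32
f'(-4.6444) = 90*-4.6444 - 32 = -449.996
x_1 = -4.6444 - 0.01*-449.996 = -0.1444


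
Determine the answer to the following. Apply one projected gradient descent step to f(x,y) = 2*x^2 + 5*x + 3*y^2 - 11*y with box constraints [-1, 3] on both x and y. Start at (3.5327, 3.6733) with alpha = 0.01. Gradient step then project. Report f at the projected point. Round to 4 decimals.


Step 1: Compute gradient at (3.5327, 3.6733).
grad_x = 2*2*3.5327 + 5 = 19.1308
grad_y = 2*3*3.6733 - 11 = 11.0398
Step 2: Gradient step.
x_raw = 3.5327 - 0.01*19.1308 = 3.3414
y_raw = 3.6733 - 0.01*11.0398 = 3.5629
Step 3: Project onto [-1, 3].
x_proj = clip(3.3414) = 3.0
y_proj = clip(3.5629) = 3.0
Step 4: Evaluate f.
f(3.0, 3.0) = 27.0


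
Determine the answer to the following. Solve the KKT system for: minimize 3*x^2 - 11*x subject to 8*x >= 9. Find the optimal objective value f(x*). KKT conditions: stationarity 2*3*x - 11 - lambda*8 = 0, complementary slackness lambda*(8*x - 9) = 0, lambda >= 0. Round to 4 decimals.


Step 1: Try lambda = 0 (constraint inactive).
Stationarity: 2*3*x - 11 = 0
x* = 11/(2*3) = 11/6 = 1.8333 (rounded; the exact value 11/6 is used below)
Check constraint: 8*1.8333 = 14.6664 >= 9 -- satisfied.
Step 2: Compute optimal value.
f(x*) = 3*(11/6)^2 - 11*(11/6) = -10.0833


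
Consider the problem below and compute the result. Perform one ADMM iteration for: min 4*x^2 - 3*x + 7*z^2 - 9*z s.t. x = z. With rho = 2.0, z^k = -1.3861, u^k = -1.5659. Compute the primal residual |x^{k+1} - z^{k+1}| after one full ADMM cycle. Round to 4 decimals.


ADMM iteration with rho = 2.0, z^k = -1.3861, u^k = -1.5659
Step 1: x-update.
Minimize 4*x^2 - 3*x + (2.0/2)*(x + 1.3861 - 1.5659)^2
FOC: (2*4 + 2.0)*x = 3 + 2.0*(-1.3861 + 1.5659)
x^{k+1} = 0.336
Step 2: z-update.
Minimize 7*z^2 - 9*z + (2.0/2)*(0.336 - z - 1.5659)^2
FOC: (2*7 + 2.0)*z = 9 + 2.0*(0.336 - 1.5659)
z^{k+1} = 0.4088
Step 3: u-update.
u^{k+1} = -1.5659 + 0.336 - 0.4088 = -1.6387
Step 4: Primal residual = |0.336 - 0.4088| = 0.0728


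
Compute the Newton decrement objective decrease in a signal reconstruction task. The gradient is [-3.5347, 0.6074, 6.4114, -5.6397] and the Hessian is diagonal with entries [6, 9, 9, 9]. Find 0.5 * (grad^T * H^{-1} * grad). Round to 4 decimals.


Step 1: H is diagonal, so H^(-1) * g = [-0.5891, 0.0675, 0.7124, -0.6266].
Step 2: g^T H^(-1) g = sum_i g_i^2 / H_ii
  = (-3.5347)^2/6 + (0.6074)^2/9 + (6.4114)^2/9 + (-5.6397)^2/9
  = 2.0824 + 0.041 + 4.5673 + 3.534 = 10.2247
Step 3: Objective decrease = 0.5 * g^T H^(-1) g = 5.1124


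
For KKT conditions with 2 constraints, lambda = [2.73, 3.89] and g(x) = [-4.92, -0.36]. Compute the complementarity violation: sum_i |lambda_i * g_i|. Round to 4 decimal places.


KKT complementary slackness check:
lambda_1 * g_1 = 2.73 * -4.92 = -13.4316
lambda_2 * g_2 = 3.89 * -0.36 = -1.4004
Total violation = 13.4316 + 1.4004 = 14.832


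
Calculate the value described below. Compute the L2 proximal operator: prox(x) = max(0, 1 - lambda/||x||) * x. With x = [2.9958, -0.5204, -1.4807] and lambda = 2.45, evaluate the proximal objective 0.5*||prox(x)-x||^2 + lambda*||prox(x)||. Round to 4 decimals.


Step 1: Compute ||x||.
||x|| = 3.382
Step 2: Compute scaling factor.
scale = max(0, 1 - 2.45/3.382) = 0.2756
Step 3: prox(x) = [0.8256, -0.1434, -0.4081]
||prox(x)|| = 0.932
Step 4: Proximal objective.
0.5*||prox-x||^2 = 3.0013
lambda*||prox|| = 2.2834
Total = 5.2847


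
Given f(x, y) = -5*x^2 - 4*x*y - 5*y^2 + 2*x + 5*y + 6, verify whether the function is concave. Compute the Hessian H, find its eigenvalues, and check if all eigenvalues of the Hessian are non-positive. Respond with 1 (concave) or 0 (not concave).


The Hessian of f(x,y) = -5*x^2 - 4*x*y - 5*y^2 + 2*x + 5*y + 6 is:
H = [[-10, -4], [-4, -10]]
Trace = -10 - 10 = -20
Determinant = -10*-10 - (-4)^2 = 84
Discriminant = (-20)^2 - 4*84 = 64.0
Eigenvalues: lambda_1 = -14.0, lambda_2 = -6.0
The function is concave.

1


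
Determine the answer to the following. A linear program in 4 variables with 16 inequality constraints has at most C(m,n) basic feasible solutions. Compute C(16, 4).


Each vertex corresponds to some choice of n active constraints out of m, so the number of vertices is at most C(m, n) = m! / (n!(m-n)!).
m = 16, n = 4
Numerator: 16 * 15 * 14 * 13
Denominator: 4! = 24
C(16, 4) = 1820


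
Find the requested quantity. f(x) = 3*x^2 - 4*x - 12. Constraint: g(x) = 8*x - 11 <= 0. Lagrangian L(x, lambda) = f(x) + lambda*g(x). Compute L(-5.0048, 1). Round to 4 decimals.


Step 1: Evaluate f(x).
f(-5.0048) = 3*(-5.0048)^2 - 4*(-5.0048) - 12 = 83.1633
Step 2: Evaluate g(x).
g(-5.0048) = 8*-5.0048 - 11 = -51.0384
Step 3: Compute Lagrangian.
L = 83.1633 + 1*-51.0384 = 32.1249


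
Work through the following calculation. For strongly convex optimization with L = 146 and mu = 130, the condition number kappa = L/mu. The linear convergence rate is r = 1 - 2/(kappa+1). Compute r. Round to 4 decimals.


Step 1: Compute the condition number.
kappa = L/mu = 146/130 = 1.1231
Step 2: Compute the convergence rate.
r = 1 - 2/(kappa + 1) = 1 - 2*mu/(L + mu) = (L - mu)/(L + mu) = 16/276 = 0.058


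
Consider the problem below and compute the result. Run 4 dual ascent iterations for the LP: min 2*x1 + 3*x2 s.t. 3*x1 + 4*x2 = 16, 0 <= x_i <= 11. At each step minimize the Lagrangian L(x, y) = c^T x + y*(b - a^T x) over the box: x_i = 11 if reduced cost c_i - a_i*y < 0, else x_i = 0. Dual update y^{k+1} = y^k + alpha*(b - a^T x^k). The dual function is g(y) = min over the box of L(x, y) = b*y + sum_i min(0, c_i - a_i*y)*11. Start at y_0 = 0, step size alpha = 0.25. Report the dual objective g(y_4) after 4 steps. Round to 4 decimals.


Dual ascent for LP: min 2*x1 + 3*x2, 3*x1 + 4*x2 = 16, 0 <= x_i <= 11
Step 1: y^k = 0.0, reduced costs: (2.0, 3.0)
  x^k = (0.0, 0.0), subgradient = b - a^T x = 16.0
  y^{k+1} = 0.0 + 0.25*16.0 = 4.0
Step 2: y^k = 4.0, reduced costs: (-10.0, -13.0)
  x^k = (11.0, 11.0), subgradient = b - a^T x = -61.0
  y^{k+1} = 4.0 + 0.25*-61.0 = -11.25
Step 3: y^k = -11.25, reduced costs: (35.75, 48.0)
  x^k = (0.0, 0.0), subgradient = b - a^T x = 16.0
  y^{k+1} = -11.25 + 0.25*16.0 = -7.25
Step 4: y^k = -7.25, reduced costs: (23.75, 32.0)
  x^k = (0.0, 0.0), subgradient = b - a^T x = 16.0
  y^{k+1} = -7.25 + 0.25*16.0 = -3.25
Dual objective at y_4 = -3.25: reduced costs (11.75, 16.0), box minimizer x = (0.0, 0.0)
g(y_4) = b*y + (c1 - a1*y)*x1 + (c2 - a2*y)*x2 = 16*(-3.25) + 11.75*0.0 + 16.0*0.0 = -52.0 + 0.0 + 0.0 = -52.0


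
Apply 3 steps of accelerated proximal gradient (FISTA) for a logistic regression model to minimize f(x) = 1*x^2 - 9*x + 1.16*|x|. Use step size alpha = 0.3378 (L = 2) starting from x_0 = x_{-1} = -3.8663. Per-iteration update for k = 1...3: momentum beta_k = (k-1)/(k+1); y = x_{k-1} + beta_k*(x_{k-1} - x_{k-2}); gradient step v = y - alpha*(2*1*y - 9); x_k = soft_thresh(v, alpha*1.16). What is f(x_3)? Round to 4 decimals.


FISTA on f(x) = 1*x^2 - 9*x + 1.16*|x|
L = 2, alpha = 0.3378
Iteration 1: beta = 0.0, y = -3.8663 + 0.0*(-3.8663 + 3.8663) = -3.8663
  grad(y) = -16.7326, v = y - alpha*grad = 1.786
  prox(v) = soft_thresh(1.786, 0.3918) = 1.3941
Iteration 2: beta = 0.3333, y = 1.3941 + 0.3333*(1.3941 + 3.8663) = 3.1476
  grad(y) = -2.7048, v = y - alpha*grad = 4.0613
  prox(v) = soft_thresh(4.0613, 0.3918) = 3.6694
Iteration 3: beta = 0.5, y = 3.6694 + 0.5*(3.6694 - 1.3941) = 4.8071
  grad(y) = 0.6142, v = y - alpha*grad = 4.5996
  prox(v) = soft_thresh(4.5996, 0.3918) = 4.2078
f(x_3) = 1*4.2078^2 - 9*4.2078 + 1.16*|4.2078| = -15.2836


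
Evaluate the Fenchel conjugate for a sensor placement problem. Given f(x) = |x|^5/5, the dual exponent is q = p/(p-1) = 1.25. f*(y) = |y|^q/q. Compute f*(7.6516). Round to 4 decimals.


The conjugate exponent q satisfies 1/p + 1/q = 1.
p = 5, so q = 5/(5 - 1) = 1.25
|y|^q = 7.6516^1.25 = 12.726
f*(7.6516) = 12.726 / 1.25 = 10.1808


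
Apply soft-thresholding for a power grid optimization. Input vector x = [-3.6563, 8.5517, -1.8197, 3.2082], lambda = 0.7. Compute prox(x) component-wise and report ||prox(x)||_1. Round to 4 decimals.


Soft-thresholding with lambda = 0.7:
prox(-3.6563) = sign(-3.6563)*max(|-3.6563| - 0.7, 0) = -2.9563
prox(8.5517) = sign(8.5517)*max(|8.5517| - 0.7, 0) = 7.8517
prox(-1.8197) = sign(-1.8197)*max(|-1.8197| - 0.7, 0) = -1.1197
prox(3.2082) = sign(3.2082)*max(|3.2082| - 0.7, 0) = 2.5082
prox(x) = [-2.9563, 7.8517, -1.1197, 2.5082]
||prox(x)||_1 = 2.9563 + 7.8517 + 1.1197 + 2.5082 = 14.4359


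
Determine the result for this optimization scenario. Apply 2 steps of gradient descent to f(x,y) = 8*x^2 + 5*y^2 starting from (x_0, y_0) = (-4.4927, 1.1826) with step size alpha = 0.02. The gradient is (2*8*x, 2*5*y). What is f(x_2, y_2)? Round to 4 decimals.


Gradient descent on f(x,y) = 8*x^2 + 5*y^2.
Starting point: (-4.4927, 1.1826), alpha = 0.02
Step 1: grad_x = 2*8*-4.4927 = -71.8832, grad_y = 2*5*1.1826 = 11.826
  x_1 = -4.4927 - 0.02*-71.8832 = -3.055
  y_1 = 1.1826 - 0.02*11.826 = 0.9461
Step 2: grad_x = 2*8*-3.055 = -48.8806, grad_y = 2*5*0.9461 = 9.4608
  x_2 = -3.055 - 0.02*-48.8806 = -2.0774
  y_2 = 0.9461 - 0.02*9.4608 = 0.7569
f(-2.0774, 0.7569) = 8*(-2.0774)^2 + 5*0.7569^2 = 37.3898


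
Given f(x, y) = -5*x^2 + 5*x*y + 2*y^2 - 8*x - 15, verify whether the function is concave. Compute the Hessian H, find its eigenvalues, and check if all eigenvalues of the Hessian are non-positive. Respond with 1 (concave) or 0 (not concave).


The Hessian of f(x,y) = -5*x^2 + 5*x*y + 2*y^2 - 8*x - 15 is:
H = [[-10, 5], [5, 4]]
Trace = -10 + 4 = -6
Determinant = -10*4 - (5)^2 = -65
Discriminant = (-6)^2 - 4*-65 = 296.0
Eigenvalues: lambda_1 = -11.6023, lambda_2 = 5.6023
The function is not concave.

0


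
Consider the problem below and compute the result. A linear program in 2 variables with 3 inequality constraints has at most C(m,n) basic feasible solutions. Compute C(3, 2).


Each vertex corresponds to some choice of n active constraints out of m, so the number of vertices is at most C(m, n) = m! / (n!(m-n)!).
m = 3, n = 2
Numerator: 3 * 2
Denominator: 2! = 2
C(3, 2) = 3


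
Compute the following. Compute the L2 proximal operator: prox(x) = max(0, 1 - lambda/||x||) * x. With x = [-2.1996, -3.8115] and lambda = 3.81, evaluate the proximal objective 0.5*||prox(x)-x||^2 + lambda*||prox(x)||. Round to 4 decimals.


Step 1: Compute ||x||.
||x|| = 4.4007
Step 2: Compute scaling factor.
scale = max(0, 1 - 3.81/4.4007) = 0.1342
Step 3: prox(x) = [-0.2952, -0.5116]
||prox(x)|| = 0.5907
Step 4: Proximal objective.
0.5*||prox-x||^2 = 7.2581
lambda*||prox|| = 2.2506
Total = 9.5084


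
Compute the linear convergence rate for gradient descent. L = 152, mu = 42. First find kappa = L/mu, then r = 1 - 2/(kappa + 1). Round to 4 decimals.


Step 1: Compute the condition number.
kappa = L/mu = 152/42 = 3.619
Step 2: Compute the convergence rate.
r = 1 - 2/(kappa + 1) = 1 - 2*mu/(L + mu) = (L - mu)/(L + mu) = 110/194 = 0.567


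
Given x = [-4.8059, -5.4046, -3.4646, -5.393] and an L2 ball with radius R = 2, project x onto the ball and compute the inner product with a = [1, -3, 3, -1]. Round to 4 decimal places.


Step 1: Compute ||x|| (intermediates to 6 decimals).
||x|| = sqrt((-4.8059)^2 + (-5.4046)^2 + (-3.4646)^2 + (-5.393)^2) = 9.664072
Step 2: Project.
Since ||x|| > R, scale = R/||x|| = 2/9.664072 = 0.206952, proj(x) = scale * x
proj(x) = [-0.994591, -1.118493, -0.717006, -1.116092]
Step 3: Dot product.
a^T * proj(x) = 1*(-0.994591) - 3*(-1.118493) + 3*(-0.717006) - 1*(-1.116092) = 1.326


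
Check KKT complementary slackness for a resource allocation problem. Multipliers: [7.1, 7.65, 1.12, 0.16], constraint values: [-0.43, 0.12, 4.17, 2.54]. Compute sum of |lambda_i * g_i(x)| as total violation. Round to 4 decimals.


KKT complementary slackness check:
lambda_1 * g_1 = 7.1 * -0.43 = -3.053
lambda_2 * g_2 = 7.65 * 0.12 = 0.918
lambda_3 * g_3 = 1.12 * 4.17 = 4.6704
lambda_4 * g_4 = 0.16 * 2.54 = 0.4064
Total violation = 3.053 + 0.918 + 4.6704 + 0.4064 = 9.0478


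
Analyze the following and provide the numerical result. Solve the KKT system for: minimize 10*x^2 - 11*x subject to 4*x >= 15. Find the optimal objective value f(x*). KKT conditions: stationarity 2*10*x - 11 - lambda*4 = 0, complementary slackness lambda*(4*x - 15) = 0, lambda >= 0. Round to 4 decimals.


Step 1: Try lambda = 0 (constraint inactive).
x_unc = 11/(2*10) = 0.55
Check: 4*0.55 = 2.2 < 15 -- violated!
Step 2: Constraint must be active: 4*x = 15
x* = 15/4 = 3.75
lambda = (2*10*3.75 - 11)/4 = 16.0
Step 3: Compute optimal value.
f(x*) = 10*3.75^2 - 11*3.75 = 99.375


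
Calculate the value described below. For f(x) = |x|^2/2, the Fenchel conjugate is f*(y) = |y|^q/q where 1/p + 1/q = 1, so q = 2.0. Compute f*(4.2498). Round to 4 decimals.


The conjugate exponent q satisfies 1/p + 1/q = 1.
p = 2, so q = 2/(2 - 1) = 2.0
|y|^q = 4.2498^2.0 = 18.0608
f*(4.2498) = 18.0608 / 2.0 = 9.0304


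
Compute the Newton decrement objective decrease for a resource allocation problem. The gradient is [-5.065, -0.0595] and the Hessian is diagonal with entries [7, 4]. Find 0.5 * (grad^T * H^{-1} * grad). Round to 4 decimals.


Step 1: H is diagonal, so H^(-1) * g = [-0.7236, -0.0149].
Step 2: g^T H^(-1) g = sum_i g_i^2 / H_ii
  = (-5.065)^2/7 + (-0.0595)^2/4
  = 3.6649 + 0.0009 = 3.6658
Step 3: Objective decrease = 0.5 * g^T H^(-1) g = 1.8329
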